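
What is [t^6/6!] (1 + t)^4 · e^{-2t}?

-224

The EGF product rule gives c_6 = Σ_{k_1+k_2=6} C(6; k_1,k_2) · ∏ g_i(k_i), where (1+t)^4 gives the falling factorial (4)_k; e^{-2t} gives (-2)^k.
g_1(k) for k = 0…6: 1, 4, 12, 24, 24, 0, 0.
g_2(k) for k = 0…6: 1, -2, 4, -8, 16, -32, 64.
c_6 = Σ_k C(6,k)·g_1(k)·g_2(6−k) = 1·1·64 + 6·4·(-32) + 15·12·16 + 20·24·(-8) + 15·24·4 = 64 − 768 + 2880 − 3840 + 1440 = -224.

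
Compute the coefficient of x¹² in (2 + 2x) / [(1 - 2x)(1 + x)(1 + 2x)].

Partial fractions give a closed form: a_n = (1)·2^n + (1)·(-2)^n.
At n = 12: a_12 = 8192.

8192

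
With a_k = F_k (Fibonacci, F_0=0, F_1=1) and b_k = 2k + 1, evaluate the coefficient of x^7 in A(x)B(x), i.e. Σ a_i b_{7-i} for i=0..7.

The convolution is the t^7 coefficient of A(t)B(t).
Σ = 0·15 + 1·13 + 1·11 + 2·9 + 3·7 + 5·5 + 8·3 + 13·1 = 125.

125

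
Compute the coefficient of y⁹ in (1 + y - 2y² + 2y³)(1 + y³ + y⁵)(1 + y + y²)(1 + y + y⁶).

(1 + y - 2y² + 2y³) has coefficients 1,1,-2,2 for degrees 0…3.
(1 + y³ + y⁵) has coefficients 1,0,0,1,0,1,0,0,0,0 for degrees 0…9.
Multiplying by (1 + y + y²) gives running coefficients 1,1,1,1,1,2,1,1,0,0 for degrees 0…9.
Finally multiplying by (1 + y + y⁶), the product of all factors after the first has coefficients 1,2,2,2,2,3,4,3,2,1 for degrees 0…9.
[y⁹] = 1·1 + 1·2 − 2·3 + 2·4 = 5.

5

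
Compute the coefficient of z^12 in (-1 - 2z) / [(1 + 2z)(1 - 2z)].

-4096

Partial fractions give a closed form: a_n = (-1)·2^n.
At n = 12: a_12 = -4096.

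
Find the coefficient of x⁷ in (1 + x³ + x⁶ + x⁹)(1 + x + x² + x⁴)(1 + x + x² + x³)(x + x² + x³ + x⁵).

(1 + x³ + x⁶ + x⁹) has coefficients 1,0,0,1,0,0,1,0 for degrees 0…7.
(1 + x + x² + x⁴) has coefficients 1,1,1,0,1,0,0,0 for degrees 0…7.
Multiplying by (1 + x + x² + x³) gives running coefficients 1,2,3,3,3,2,1,1 for degrees 0…7.
Finally multiplying by (x + x² + x³ + x⁵), the product of all factors after the first has coefficients 0,1,3,6,8,10,10,9 for degrees 0…7.
[x⁷] = 1·9 + 1·8 + 1·1 = 18.

18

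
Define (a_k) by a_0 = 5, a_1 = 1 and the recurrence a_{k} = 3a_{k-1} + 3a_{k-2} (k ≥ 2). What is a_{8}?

46170

The ordinary generating function has denominator 1 - 3t - 3t^2.
Iterating the recurrence: a_0,…,a_{8} = 5, 1, 18, 57, 225, 846, 3213, 12177, 46170.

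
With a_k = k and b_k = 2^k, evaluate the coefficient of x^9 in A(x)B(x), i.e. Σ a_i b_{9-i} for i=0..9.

Write out a_i and b_{9-i} for i = 0,…,9 and sum the products.
Σ = 0·512 + 1·256 + 2·128 + 3·64 + 4·32 + 5·16 + 6·8 + 7·4 + 8·2 + 9·1 = 1013.

1013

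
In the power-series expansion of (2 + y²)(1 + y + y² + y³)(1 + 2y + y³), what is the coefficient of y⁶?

(2 + y²) has coefficients 2,0,1 for degrees 0…2.
(1 + y + y² + y³) has coefficients 1,1,1,1,0,0,0 for degrees 0…6.
Finally multiplying by (1 + 2y + y³), the product of all factors after the first has coefficients 1,3,3,4,3,1,1 for degrees 0…6.
[y⁶] = 2·1 + 1·3 = 5.

5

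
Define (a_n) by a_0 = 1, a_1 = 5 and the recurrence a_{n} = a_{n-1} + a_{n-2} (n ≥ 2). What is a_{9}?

191

The ordinary generating function has denominator 1 - z - z^2.
Iterating the recurrence: a_0,…,a_{9} = 1, 5, 6, 11, 17, 28, 45, 73, 118, 191.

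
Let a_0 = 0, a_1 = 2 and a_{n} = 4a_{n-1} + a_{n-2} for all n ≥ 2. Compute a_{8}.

46368

The ordinary generating function has denominator 1 - 4y - y^2.
Iterating the recurrence: a_0,…,a_{8} = 0, 2, 8, 34, 144, 610, 2584, 10946, 46368.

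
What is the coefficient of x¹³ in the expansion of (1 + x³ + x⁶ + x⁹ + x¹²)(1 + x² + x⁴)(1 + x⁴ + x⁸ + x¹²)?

3

(1 + x³ + x⁶ + x⁹ + x¹²) has coefficients 1,0,0,1,0,0,1,0,0,1,0,0,1 for degrees 0…12.
(1 + x² + x⁴) has coefficients 1,0,1,0,1,0,0,0,0,0,0,0,0,0 for degrees 0…13.
Finally multiplying by (1 + x⁴ + x⁸ + x¹²), the product of all factors after the first has coefficients 1,0,1,0,2,0,1,0,2,0,1,0,2,0 for degrees 0…13.
[x¹³] = 1·0 + 1·1 + 1·0 + 1·2 + 1·0 = 3.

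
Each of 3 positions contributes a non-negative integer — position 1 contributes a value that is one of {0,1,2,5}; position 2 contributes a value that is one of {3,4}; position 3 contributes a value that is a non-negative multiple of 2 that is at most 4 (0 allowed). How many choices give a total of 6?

3

The generating function for the choices is (1 + t + t^2 + t^5)·(t^3 + t^4)·(1 + t^2 + t^4); the count is [t^6].
(1 + t + t^2 + t^5) has coefficients 1,1,1,0,0,1 for degrees 0…5.
(t^3 + t^4) has coefficients 0,0,0,1,1,0,0 for degrees 0…6.
Finally multiplying by (1 + t^2 + t^4), the product of all factors after the first has coefficients 0,0,0,1,1,1,1 for degrees 0…6.
[t^6] = 1·1 + 1·1 + 1·1 + 1·0 = 3.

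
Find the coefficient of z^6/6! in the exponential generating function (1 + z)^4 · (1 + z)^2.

The EGF product rule gives c_6 = Σ_{k_1+k_2=6} C(6; k_1,k_2) · ∏ g_i(k_i), where (1+z)^4 gives the falling factorial (4)_k; (1+z)^2 gives the falling factorial (2)_k.
g_1(k) for k = 0…6: 1, 4, 12, 24, 24, 0, 0.
g_2(k) for k = 0…6: 1, 2, 2, 0, 0, 0, 0.
c_6 = Σ_k C(6,k)·g_1(k)·g_2(6−k) = 15·24·2 = 720.

720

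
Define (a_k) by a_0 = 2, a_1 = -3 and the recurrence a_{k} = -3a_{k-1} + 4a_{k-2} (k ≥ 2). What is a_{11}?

-4194303

The ordinary generating function has denominator 1 + 3z - 4z^2.
Iterating the recurrence: a_0,…,a_{11} = 2, -3, 17, -63, 257, -1023, 4097, -16383, 65537, -262143, 1048577, -4194303.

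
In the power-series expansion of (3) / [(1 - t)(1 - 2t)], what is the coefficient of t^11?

Partial fractions give a closed form: a_n = (-3)·1^n + (6)·2^n.
At n = 11: a_11 = 12285.

12285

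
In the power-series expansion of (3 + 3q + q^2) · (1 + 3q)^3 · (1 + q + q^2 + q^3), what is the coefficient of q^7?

135

(3 + 3q + q^2) has coefficients 3,3,1 for degrees 0…2.
(1 + 3q)^3 has coefficients 1,9,27,27,0,0,0,0 for degrees 0…7.
Finally multiplying by (1 + q + q^2 + q^3), the product of all factors after the first has coefficients 1,10,37,64,63,54,27,0 for degrees 0…7.
[q^7] = 3·0 + 3·27 + 1·54 = 135.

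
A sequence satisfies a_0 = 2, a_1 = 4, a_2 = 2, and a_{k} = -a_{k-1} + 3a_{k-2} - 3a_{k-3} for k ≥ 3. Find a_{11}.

The ordinary generating function has denominator 1 + q - 3q^2 + 3q^3.
Iterating the recurrence: a_0,…,a_{11} = 2, 4, 2, 4, -10, 16, -58, 136, -358, 940, -2422, 6316.

6316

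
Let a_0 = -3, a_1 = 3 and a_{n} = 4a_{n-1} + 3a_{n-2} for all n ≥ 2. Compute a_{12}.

20301213

The ordinary generating function has denominator 1 - 4z - 3z^2.
Iterating the recurrence: a_0,…,a_{12} = -3, 3, 3, 21, 93, 435, 2019, 9381, 43581, 202467, 940611, 4369845, 20301213.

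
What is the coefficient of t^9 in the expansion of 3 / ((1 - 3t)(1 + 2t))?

Partial fractions give a closed form: a_n = (9/5)·3^n + (6/5)·(-2)^n.
At n = 9: a_9 = 34815.

34815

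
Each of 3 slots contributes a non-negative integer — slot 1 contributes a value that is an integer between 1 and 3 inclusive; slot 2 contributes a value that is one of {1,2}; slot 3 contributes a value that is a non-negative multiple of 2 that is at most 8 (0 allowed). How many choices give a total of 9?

The generating function for the choices is (y + y^2 + y^3)·(y + y^2)·(1 + y^2 + y^4 + y^6 + y^8); the count is [y^9].
(y + y^2 + y^3) has coefficients 0,1,1,1 for degrees 0…3.
(y + y^2) has coefficients 0,1,1,0,0,0,0,0,0,0 for degrees 0…9.
Finally multiplying by (1 + y^2 + y^4 + y^6 + y^8), the product of all factors after the first has coefficients 0,1,1,1,1,1,1,1,1,1 for degrees 0…9.
[y^9] = 1·1 + 1·1 + 1·1 = 3.

3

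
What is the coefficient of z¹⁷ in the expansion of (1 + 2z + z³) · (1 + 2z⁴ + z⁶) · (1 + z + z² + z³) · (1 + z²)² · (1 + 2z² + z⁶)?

(1 + 2z + z³) has coefficients 1,2,0,1 for degrees 0…3.
(1 + 2z⁴ + z⁶) has coefficients 1,0,0,0,2,0,1,0,0,0,0,0,0,0,0,0,0,0 for degrees 0…17.
Multiplying by (1 + z + z² + z³) gives running coefficients 1,1,1,1,2,2,3,3,1,1,0,0,0,0,0,0,0,0 for degrees 0…17.
Multiplying by (1 + z²)² gives running coefficients 1,1,3,3,5,5,8,8,9,9,5,5,1,1,0,0,0,0 for degrees 0…17.
Finally multiplying by (1 + 2z² + z⁶), the product of all factors after the first has coefficients 1,1,5,5,11,11,19,19,28,28,28,28,19,19,11,11,5,5 for degrees 0…17.
[z¹⁷] = 1·5 + 2·5 + 1·11 = 26.

26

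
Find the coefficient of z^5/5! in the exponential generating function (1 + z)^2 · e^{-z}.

-11

The EGF product rule gives c_5 = Σ_{k_1+k_2=5} C(5; k_1,k_2) · ∏ g_i(k_i), where (1+z)^2 gives the falling factorial (2)_k; e^{-z} gives (-1)^k.
g_1(k) for k = 0…5: 1, 2, 2, 0, 0, 0.
g_2(k) for k = 0…5: 1, -1, 1, -1, 1, -1.
c_5 = Σ_k C(5,k)·g_1(k)·g_2(5−k) = 1·1·(-1) + 5·2·1 + 10·2·(-1) = −1 + 10 − 20 = -11.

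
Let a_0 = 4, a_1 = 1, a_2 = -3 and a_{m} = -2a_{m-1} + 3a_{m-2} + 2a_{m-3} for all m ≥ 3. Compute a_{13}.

485567

The ordinary generating function has denominator 1 + 2y - 3y^2 - 2y^3.
Iterating the recurrence: a_0,…,a_{13} = 4, 1, -3, 17, -41, 127, -343, 985, -2745, 7759, -21783, 61353, -172537, 485567.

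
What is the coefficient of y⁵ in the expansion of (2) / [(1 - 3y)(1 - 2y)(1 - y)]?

1932

Partial fractions give a closed form: a_n = (9)·3^n + (-8)·2^n + (1)·1^n.
At n = 5: a_5 = 1932.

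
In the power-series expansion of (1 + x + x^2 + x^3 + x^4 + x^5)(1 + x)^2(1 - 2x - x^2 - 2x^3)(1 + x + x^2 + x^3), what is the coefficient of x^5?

-42

(1 + x + x^2 + x^3 + x^4 + x^5) has coefficients 1,1,1,1,1,1 for degrees 0…5.
(1 + x)^2 has coefficients 1,2,1,0,0,0 for degrees 0…5.
Multiplying by (1 - 2x - x^2 - 2x^3) gives running coefficients 1,0,-4,-6,-5,-2 for degrees 0…5.
Finally multiplying by (1 + x + x^2 + x^3), the product of all factors after the first has coefficients 1,1,-3,-9,-15,-17 for degrees 0…5.
[x^5] = 1·(-17) + 1·(-15) + 1·(-9) + 1·(-3) + 1·1 + 1·1 = -42.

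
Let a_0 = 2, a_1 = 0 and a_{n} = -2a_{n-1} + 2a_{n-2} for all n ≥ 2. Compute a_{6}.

The ordinary generating function has denominator 1 + 2x - 2x^2.
Iterating the recurrence: a_0,…,a_{6} = 2, 0, 4, -8, 24, -64, 176.

176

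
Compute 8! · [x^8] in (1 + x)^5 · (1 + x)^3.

The EGF product rule gives c_8 = Σ_{k_1+k_2=8} C(8; k_1,k_2) · ∏ g_i(k_i), where (1+x)^5 gives the falling factorial (5)_k; (1+x)^3 gives the falling factorial (3)_k.
g_1(k) for k = 0…8: 1, 5, 20, 60, 120, 120, 0, 0, 0.
g_2(k) for k = 0…8: 1, 3, 6, 6, 0, 0, 0, 0, 0.
c_8 = Σ_k C(8,k)·g_1(k)·g_2(8−k) = 56·120·6 = 40320.

40320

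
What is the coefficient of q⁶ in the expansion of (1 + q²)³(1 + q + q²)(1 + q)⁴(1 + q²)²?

(1 + q²)³ has coefficients 1,0,3,0,3,0,1 for degrees 0…6.
(1 + q + q²) has coefficients 1,1,1,0,0,0,0 for degrees 0…6.
Multiplying by (1 + q)⁴ gives running coefficients 1,5,11,14,11,5,1 for degrees 0…6.
Finally multiplying by (1 + q²)², the product of all factors after the first has coefficients 1,5,13,24,34,38,34 for degrees 0…6.
[q⁶] = 1·34 + 3·34 + 3·13 + 1·1 = 176.

176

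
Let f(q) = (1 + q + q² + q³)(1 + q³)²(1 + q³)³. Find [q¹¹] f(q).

10

(1 + q + q² + q³) has coefficients 1,1,1,1 for degrees 0…3.
(1 + q³)² has coefficients 1,0,0,2,0,0,1,0,0,0,0,0 for degrees 0…11.
Finally multiplying by (1 + q³)³, the product of all factors after the first has coefficients 1,0,0,5,0,0,10,0,0,10,0,0 for degrees 0…11.
[q¹¹] = 1·0 + 1·0 + 1·10 + 1·0 = 10.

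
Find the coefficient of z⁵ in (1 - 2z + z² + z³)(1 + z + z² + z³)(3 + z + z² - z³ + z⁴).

6

(1 - 2z + z² + z³) has coefficients 1,-2,1,1 for degrees 0…3.
(1 + z + z² + z³) has coefficients 1,1,1,1,0,0 for degrees 0…5.
Finally multiplying by (3 + z + z² - z³ + z⁴), the product of all factors after the first has coefficients 3,4,5,4,2,1 for degrees 0…5.
[z⁵] = 1·1 − 2·2 + 1·4 + 1·5 = 6.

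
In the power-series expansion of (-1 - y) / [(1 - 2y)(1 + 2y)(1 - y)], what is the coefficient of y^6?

The denominator gives the recurrence a_n = a_(n−1) + 4a_(n−2) − 4a_(n−3) for n ≥ 3; the numerator fixes a_0 = -1, a_1 = -2, a_2 = -6.
Iterating: -1, -2, -6, -10, -26, -42, -106, so a_6 = -106.

-106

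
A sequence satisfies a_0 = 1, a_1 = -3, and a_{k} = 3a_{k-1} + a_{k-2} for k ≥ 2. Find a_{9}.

The ordinary generating function has denominator 1 - 3t - t^2.
Iterating the recurrence: a_0,…,a_{9} = 1, -3, -8, -27, -89, -294, -971, -3207, -10592, -34983.

-34983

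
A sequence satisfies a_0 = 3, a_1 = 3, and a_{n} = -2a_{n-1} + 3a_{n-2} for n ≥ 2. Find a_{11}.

The ordinary generating function has denominator 1 + 2t - 3t^2.
Iterating the recurrence: a_0,…,a_{11} = 3, 3, 3, 3, 3, 3, 3, 3, 3, 3, 3, 3.

3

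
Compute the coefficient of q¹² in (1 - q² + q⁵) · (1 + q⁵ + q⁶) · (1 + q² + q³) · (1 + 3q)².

-8

(1 - q² + q⁵) has coefficients 1,0,-1,0,0,1 for degrees 0…5.
(1 + q⁵ + q⁶) has coefficients 1,0,0,0,0,1,1,0,0,0,0,0,0 for degrees 0…12.
Multiplying by (1 + q² + q³) gives running coefficients 1,0,1,1,0,1,1,1,2,1,0,0,0 for degrees 0…12.
Finally multiplying by (1 + 3q)², the product of all factors after the first has coefficients 1,6,10,7,15,10,7,16,17,22,24,9,0 for degrees 0…12.
[q¹²] = 1·0 − 1·24 + 1·16 = -8.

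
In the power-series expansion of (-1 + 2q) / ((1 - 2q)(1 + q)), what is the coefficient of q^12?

The denominator gives the recurrence a_n = a_(n−1) + 2a_(n−2) for n ≥ 3; the numerator fixes a_0 = -1, a_1 = 1, a_2 = -1.
Iterating: -1, 1, -1, 1, -1, 1, -1, 1, -1, 1, -1, 1, -1, so a_12 = -1.

-1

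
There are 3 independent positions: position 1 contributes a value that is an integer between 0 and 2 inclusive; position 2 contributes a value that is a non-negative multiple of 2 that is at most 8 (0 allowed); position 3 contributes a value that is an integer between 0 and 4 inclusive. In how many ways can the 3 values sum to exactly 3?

5

The generating function for the choices is (1 + t + t^2)·(1 + t^2 + t^4 + t^6 + t^8)·(1 + t + t^2 + t^3 + t^4); the count is [t^3].
(1 + t + t^2) has coefficients 1,1,1 for degrees 0…2.
(1 + t^2 + t^4 + t^6 + t^8) has coefficients 1,0,1,0 for degrees 0…3.
Finally multiplying by (1 + t + t^2 + t^3 + t^4), the product of all factors after the first has coefficients 1,1,2,2 for degrees 0…3.
[t^3] = 1·2 + 1·2 + 1·1 = 5.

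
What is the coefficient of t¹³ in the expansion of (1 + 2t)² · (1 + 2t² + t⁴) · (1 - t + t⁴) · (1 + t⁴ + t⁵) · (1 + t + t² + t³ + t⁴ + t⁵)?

(1 + 2t)² has coefficients 1,4,4 for degrees 0…2.
(1 + 2t² + t⁴) has coefficients 1,0,2,0,1,0,0,0,0,0,0,0,0,0 for degrees 0…13.
Multiplying by (1 - t + t⁴) gives running coefficients 1,-1,2,-2,2,-1,2,0,1,0,0,0,0,0 for degrees 0…13.
Multiplying by (1 + t⁴ + t⁵) gives running coefficients 1,-1,2,-2,3,-1,3,0,1,1,1,2,1,1 for degrees 0…13.
Finally multiplying by (1 + t + t² + t³ + t⁴ + t⁵), the product of all factors after the first has coefficients 1,0,2,0,3,2,4,5,4,7,5,8,6,7 for degrees 0…13.
[t¹³] = 1·7 + 4·6 + 4·8 = 63.

63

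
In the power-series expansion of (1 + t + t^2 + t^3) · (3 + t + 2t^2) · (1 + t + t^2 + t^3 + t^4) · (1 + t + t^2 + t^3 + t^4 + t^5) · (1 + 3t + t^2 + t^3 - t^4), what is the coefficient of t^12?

(1 + t + t^2 + t^3) has coefficients 1,1,1,1 for degrees 0…3.
(3 + t + 2t^2) has coefficients 3,1,2,0,0,0,0,0,0,0,0,0,0 for degrees 0…12.
Multiplying by (1 + t + t^2 + t^3 + t^4) gives running coefficients 3,4,6,6,6,3,2,0,0,0,0,0,0 for degrees 0…12.
Multiplying by (1 + t + t^2 + t^3 + t^4 + t^5) gives running coefficients 3,7,13,19,25,28,27,23,17,11,5,2,0 for degrees 0…12.
Finally multiplying by (1 + 3t + t^2 + t^3 - t^4), the product of all factors after the first has coefficients 3,16,37,68,99,128,142,138,116,84,51,22,5 for degrees 0…12.
[t^12] = 1·5 + 1·22 + 1·51 + 1·84 = 162.

162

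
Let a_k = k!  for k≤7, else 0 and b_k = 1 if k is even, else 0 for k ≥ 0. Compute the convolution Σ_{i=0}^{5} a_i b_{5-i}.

This is [x^5] in the product of the two ordinary generating functions.
Σ = 1·0 + 1·1 + 2·0 + 6·1 + 24·0 + 120·1 = 127.

127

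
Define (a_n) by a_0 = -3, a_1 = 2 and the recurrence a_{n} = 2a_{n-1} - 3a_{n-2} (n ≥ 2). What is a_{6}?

-119

The ordinary generating function has denominator 1 - 2t + 3t^2.
Iterating the recurrence: a_0,…,a_{6} = -3, 2, 13, 20, 1, -58, -119.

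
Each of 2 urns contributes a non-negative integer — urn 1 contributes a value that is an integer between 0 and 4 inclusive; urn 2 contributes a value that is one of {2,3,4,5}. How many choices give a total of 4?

3

The generating function for the choices is (1 + q + q^2 + q^3 + q^4)·(q^2 + q^3 + q^4 + q^5); the count is [q^4].
(1 + q + q^2 + q^3 + q^4) has coefficients 1,1,1,1,1 for degrees 0…4.
(q^2 + q^3 + q^4 + q^5) has coefficients 0,0,1,1,1 for degrees 0…4.
[q^4] = 1·1 + 1·1 + 1·1 + 1·0 + 1·0 = 3.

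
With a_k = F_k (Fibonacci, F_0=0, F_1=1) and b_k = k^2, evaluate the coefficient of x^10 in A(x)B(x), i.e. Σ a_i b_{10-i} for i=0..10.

The convolution is the x^10 coefficient of A(x)B(x).
Σ = 0·100 + 1·81 + 1·64 + 2·49 + 3·36 + 5·25 + 8·16 + 13·9 + 21·4 + 34·1 + 55·0 = 839.

839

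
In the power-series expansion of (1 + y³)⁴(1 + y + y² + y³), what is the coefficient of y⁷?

6

(1 + y³)⁴ has coefficients 1,0,0,4,0,0,6,0 for degrees 0…7.
(1 + y + y² + y³) has coefficients 1,1,1,1,0,0,0,0 for degrees 0…7.
[y⁷] = 1·0 + 4·0 + 6·1 = 6.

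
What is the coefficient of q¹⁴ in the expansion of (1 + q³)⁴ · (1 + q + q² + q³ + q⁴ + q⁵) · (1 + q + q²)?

(1 + q³)⁴ has coefficients 1,0,0,4,0,0,6,0,0,4,0,0,1 for degrees 0…12.
(1 + q + q² + q³ + q⁴ + q⁵) has coefficients 1,1,1,1,1,1,0,0,0,0,0,0,0,0,0 for degrees 0…14.
Finally multiplying by (1 + q + q²), the product of all factors after the first has coefficients 1,2,3,3,3,3,2,1,0,0,0,0,0,0,0 for degrees 0…14.
[q¹⁴] = 1·0 + 4·0 + 6·0 + 4·3 + 1·3 = 15.

15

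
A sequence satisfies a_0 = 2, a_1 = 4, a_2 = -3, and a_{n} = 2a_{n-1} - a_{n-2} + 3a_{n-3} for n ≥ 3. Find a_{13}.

The ordinary generating function has denominator 1 - 2q + q^2 - 3q^3.
Iterating the recurrence: a_0,…,a_{13} = 2, 4, -3, -4, 7, 9, -1, 10, 48, 83, 148, 357, 815, 1717.

1717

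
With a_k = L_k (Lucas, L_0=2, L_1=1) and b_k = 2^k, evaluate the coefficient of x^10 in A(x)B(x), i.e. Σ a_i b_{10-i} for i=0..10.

Write out a_i and b_{10-i} for i = 0,…,10 and sum the products.
Σ = 2·1024 + 1·512 + 3·256 + 4·128 + 7·64 + 11·32 + 18·16 + 29·8 + 47·4 + 76·2 + 123·1 = 5623.

5623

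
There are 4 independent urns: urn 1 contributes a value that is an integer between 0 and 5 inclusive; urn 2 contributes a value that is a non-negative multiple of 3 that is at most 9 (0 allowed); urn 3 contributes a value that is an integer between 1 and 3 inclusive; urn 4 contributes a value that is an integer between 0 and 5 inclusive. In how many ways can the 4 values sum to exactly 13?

The generating function for the choices is (1 + q + q² + q³ + q⁴ + q⁵)·(1 + q³ + q⁶ + q⁹)·(q + q² + q³)·(1 + q + q² + q³ + q⁴ + q⁵); the count is [q¹³].
(1 + q + q² + q³ + q⁴ + q⁵) has coefficients 1,1,1,1,1,1 for degrees 0…5.
(1 + q³ + q⁶ + q⁹) has coefficients 1,0,0,1,0,0,1,0,0,1,0,0,0,0 for degrees 0…13.
Multiplying by (q + q² + q³) gives running coefficients 0,1,1,1,1,1,1,1,1,1,1,1,1,0 for degrees 0…13.
Finally multiplying by (1 + q + q² + q³ + q⁴ + q⁵), the product of all factors after the first has coefficients 0,1,2,3,4,5,6,6,6,6,6,6,6,5 for degrees 0…13.
[q¹³] = 1·5 + 1·6 + 1·6 + 1·6 + 1·6 + 1·6 = 35.

35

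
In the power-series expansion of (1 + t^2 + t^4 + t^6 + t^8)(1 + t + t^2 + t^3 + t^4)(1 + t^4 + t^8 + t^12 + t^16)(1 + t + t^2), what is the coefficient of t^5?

(1 + t^2 + t^4 + t^6 + t^8) has coefficients 1,0,1,0,1,0 for degrees 0…5.
(1 + t + t^2 + t^3 + t^4) has coefficients 1,1,1,1,1,0 for degrees 0…5.
Multiplying by (1 + t^4 + t^8 + t^12 + t^16) gives running coefficients 1,1,1,1,2,1 for degrees 0…5.
Finally multiplying by (1 + t + t^2), the product of all factors after the first has coefficients 1,2,3,3,4,4 for degrees 0…5.
[t^5] = 1·4 + 1·3 + 1·2 = 9.

9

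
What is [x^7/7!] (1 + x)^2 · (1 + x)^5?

5040

The EGF product rule gives c_7 = Σ_{k_1+k_2=7} C(7; k_1,k_2) · ∏ g_i(k_i), where (1+x)^2 gives the falling factorial (2)_k; (1+x)^5 gives the falling factorial (5)_k.
g_1(k) for k = 0…7: 1, 2, 2, 0, 0, 0, 0, 0.
g_2(k) for k = 0…7: 1, 5, 20, 60, 120, 120, 0, 0.
c_7 = Σ_k C(7,k)·g_1(k)·g_2(7−k) = 21·2·120 = 5040.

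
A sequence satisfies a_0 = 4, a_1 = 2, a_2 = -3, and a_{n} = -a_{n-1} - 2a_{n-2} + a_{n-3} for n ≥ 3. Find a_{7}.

26

The ordinary generating function has denominator 1 + q + 2q^2 - q^3.
Iterating the recurrence: a_0,…,a_{7} = 4, 2, -3, 3, 5, -14, 7, 26.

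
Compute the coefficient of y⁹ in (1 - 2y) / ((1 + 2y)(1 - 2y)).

-512

Partial fractions give a closed form: a_n = (1)·(-2)^n.
At n = 9: a_9 = -512.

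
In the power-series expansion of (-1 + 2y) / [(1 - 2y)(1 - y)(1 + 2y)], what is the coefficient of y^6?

The denominator gives the recurrence a_n = a_(n−1) + 4a_(n−2) − 4a_(n−3) for n ≥ 3; the numerator fixes a_0 = -1, a_1 = 1, a_2 = -3.
Iterating: -1, 1, -3, 5, -11, 21, -43, so a_6 = -43.

-43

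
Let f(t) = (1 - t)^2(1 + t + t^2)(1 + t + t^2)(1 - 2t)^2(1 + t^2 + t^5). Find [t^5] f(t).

-9

(1 - t)^2 has coefficients 1,-2,1 for degrees 0…2.
(1 + t + t^2) has coefficients 1,1,1,0,0,0 for degrees 0…5.
Multiplying by (1 + t + t^2) gives running coefficients 1,2,3,2,1,0 for degrees 0…5.
Multiplying by (1 - 2t)^2 gives running coefficients 1,-2,-1,-2,5,4 for degrees 0…5.
Finally multiplying by (1 + t^2 + t^5), the product of all factors after the first has coefficients 1,-2,0,-4,4,3 for degrees 0…5.
[t^5] = 1·3 − 2·4 + 1·(-4) = -9.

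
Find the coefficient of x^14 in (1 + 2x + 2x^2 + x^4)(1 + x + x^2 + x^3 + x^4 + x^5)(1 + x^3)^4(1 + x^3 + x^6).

150

(1 + 2x + 2x^2 + x^4) has coefficients 1,2,2,0,1 for degrees 0…4.
(1 + x + x^2 + x^3 + x^4 + x^5) has coefficients 1,1,1,1,1,1,0,0,0,0,0,0,0,0,0 for degrees 0…14.
Multiplying by (1 + x^3)^4 gives running coefficients 1,1,1,5,5,5,10,10,10,10,10,10,5,5,5 for degrees 0…14.
Finally multiplying by (1 + x^3 + x^6), the product of all factors after the first has coefficients 1,1,1,6,6,6,16,16,16,25,25,25,25,25,25 for degrees 0…14.
[x^14] = 1·25 + 2·25 + 2·25 + 1·25 = 150.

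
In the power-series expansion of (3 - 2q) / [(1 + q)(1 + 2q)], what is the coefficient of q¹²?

32763

The denominator gives the recurrence a_n = −3a_(n−1) − 2a_(n−2) for n ≥ 3; the numerator fixes a_0 = 3, a_1 = -11, a_2 = 27.
Iterating: 3, -11, 27, -59, 123, -251, 507, -1019, 2043, -4091, 8187, -16379, 32763, so a_12 = 32763.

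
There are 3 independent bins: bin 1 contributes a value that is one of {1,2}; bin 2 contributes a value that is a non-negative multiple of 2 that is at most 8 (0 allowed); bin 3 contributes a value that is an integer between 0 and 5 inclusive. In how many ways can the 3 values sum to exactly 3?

The generating function for the choices is (z + z²)·(1 + z² + z⁴ + z⁶ + z⁸)·(1 + z + z² + z³ + z⁴ + z⁵); the count is [z³].
(z + z²) has coefficients 0,1,1 for degrees 0…2.
(1 + z² + z⁴ + z⁶ + z⁸) has coefficients 1,0,1,0 for degrees 0…3.
Finally multiplying by (1 + z + z² + z³ + z⁴ + z⁵), the product of all factors after the first has coefficients 1,1,2,2 for degrees 0…3.
[z³] = 1·2 + 1·1 = 3.

3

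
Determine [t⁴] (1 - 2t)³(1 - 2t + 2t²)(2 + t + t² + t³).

(1 - 2t)³ has coefficients 1,-6,12,-8 for degrees 0…3.
(1 - 2t + 2t²) has coefficients 1,-2,2,0,0 for degrees 0…4.
Finally multiplying by (2 + t + t² + t³), the product of all factors after the first has coefficients 2,-3,3,1,0 for degrees 0…4.
[t⁴] = 1·0 − 6·1 + 12·3 − 8·(-3) = 54.

54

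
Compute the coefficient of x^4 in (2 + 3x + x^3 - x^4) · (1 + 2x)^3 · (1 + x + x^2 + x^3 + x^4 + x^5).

(2 + 3x + x^3 - x^4) has coefficients 2,3,0,1,-1 for degrees 0…4.
(1 + 2x)^3 has coefficients 1,6,12,8,0 for degrees 0…4.
Finally multiplying by (1 + x + x^2 + x^3 + x^4 + x^5), the product of all factors after the first has coefficients 1,7,19,27,27 for degrees 0…4.
[x^4] = 2·27 + 3·27 + 1·7 − 1·1 = 141.

141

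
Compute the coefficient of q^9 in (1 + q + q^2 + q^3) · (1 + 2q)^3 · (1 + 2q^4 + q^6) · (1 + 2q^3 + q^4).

(1 + q + q^2 + q^3) has coefficients 1,1,1,1 for degrees 0…3.
(1 + 2q)^3 has coefficients 1,6,12,8,0,0,0,0,0,0 for degrees 0…9.
Multiplying by (1 + 2q^4 + q^6) gives running coefficients 1,6,12,8,2,12,25,22,12,8 for degrees 0…9.
Finally multiplying by (1 + 2q^3 + q^4), the product of all factors after the first has coefficients 1,6,12,10,15,42,53,34,38,70 for degrees 0…9.
[q^9] = 1·70 + 1·38 + 1·34 + 1·53 = 195.

195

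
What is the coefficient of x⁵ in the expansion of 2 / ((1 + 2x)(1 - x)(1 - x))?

-24

The denominator gives the recurrence a_n = 3a_(n−2) − 2a_(n−3) for n ≥ 3; the numerator fixes a_0 = 2, a_1 = 0, a_2 = 6.
Iterating: 2, 0, 6, -4, 18, -24, so a_5 = -24.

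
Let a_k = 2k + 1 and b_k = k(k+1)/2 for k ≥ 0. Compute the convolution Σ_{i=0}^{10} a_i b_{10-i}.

1210

This is [x^10] in the product of the two ordinary generating functions.
Σ = 1·55 + 3·45 + 5·36 + 7·28 + 9·21 + 11·15 + 13·10 + 15·6 + 17·3 + 19·1 + 21·0 = 1210.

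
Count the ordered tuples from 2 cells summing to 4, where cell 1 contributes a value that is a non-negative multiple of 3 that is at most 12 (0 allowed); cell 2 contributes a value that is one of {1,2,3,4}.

The generating function for the choices is (1 + y^3 + y^6 + y^9 + y^12)·(y + y^2 + y^3 + y^4); the count is [y^4].
(1 + y^3 + y^6 + y^9 + y^12) has coefficients 1,0,0,1,0 for degrees 0…4.
(y + y^2 + y^3 + y^4) has coefficients 0,1,1,1,1 for degrees 0…4.
[y^4] = 1·1 + 1·1 = 2.

2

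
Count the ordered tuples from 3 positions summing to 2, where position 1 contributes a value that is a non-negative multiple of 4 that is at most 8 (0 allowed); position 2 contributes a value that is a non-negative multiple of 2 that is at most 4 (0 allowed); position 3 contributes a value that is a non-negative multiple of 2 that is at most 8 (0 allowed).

The generating function for the choices is (1 + y⁴ + y⁸)·(1 + y² + y⁴)·(1 + y² + y⁴ + y⁶ + y⁸); the count is [y²].
(1 + y⁴ + y⁸) has coefficients 1,0,0 for degrees 0…2.
(1 + y² + y⁴) has coefficients 1,0,1 for degrees 0…2.
Finally multiplying by (1 + y² + y⁴ + y⁶ + y⁸), the product of all factors after the first has coefficients 1,0,2 for degrees 0…2.
[y²] = 1·2 = 2.

2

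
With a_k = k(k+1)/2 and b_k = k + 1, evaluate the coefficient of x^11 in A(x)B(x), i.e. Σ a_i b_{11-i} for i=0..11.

Write out a_i and b_{11-i} for i = 0,…,11 and sum the products.
Σ = 0·12 + 1·11 + 3·10 + 6·9 + 10·8 + 15·7 + 21·6 + 28·5 + 36·4 + 45·3 + 55·2 + 66·1 = 1001.

1001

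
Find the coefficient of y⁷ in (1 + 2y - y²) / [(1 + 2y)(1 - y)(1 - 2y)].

234

The denominator gives the recurrence a_n = a_(n−1) + 4a_(n−2) − 4a_(n−3) for n ≥ 3; the numerator fixes a_0 = 1, a_1 = 3, a_2 = 6.
Iterating: 1, 3, 6, 14, 26, 58, 106, 234, so a_7 = 234.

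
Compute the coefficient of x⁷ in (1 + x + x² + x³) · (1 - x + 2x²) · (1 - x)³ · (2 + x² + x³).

(1 + x + x² + x³) has coefficients 1,1,1,1 for degrees 0…3.
(1 - x + 2x²) has coefficients 1,-1,2,0,0,0,0,0 for degrees 0…7.
Multiplying by (1 - x)³ gives running coefficients 1,-4,8,-10,7,-2,0,0 for degrees 0…7.
Finally multiplying by (2 + x² + x³), the product of all factors after the first has coefficients 2,-8,17,-23,18,-6,-3,5 for degrees 0…7.
[x⁷] = 1·5 + 1·(-3) + 1·(-6) + 1·18 = 14.

14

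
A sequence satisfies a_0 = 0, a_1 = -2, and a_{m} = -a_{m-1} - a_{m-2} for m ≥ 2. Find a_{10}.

-2

The ordinary generating function has denominator 1 + x + x^2.
Iterating the recurrence: a_0,…,a_{10} = 0, -2, 2, 0, -2, 2, 0, -2, 2, 0, -2.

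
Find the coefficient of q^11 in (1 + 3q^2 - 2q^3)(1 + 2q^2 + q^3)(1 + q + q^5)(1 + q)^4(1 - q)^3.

-29

(1 + 3q^2 - 2q^3) has coefficients 1,0,3,-2 for degrees 0…3.
(1 + 2q^2 + q^3) has coefficients 1,0,2,1,0,0,0,0,0,0,0,0 for degrees 0…11.
Multiplying by (1 + q + q^5) gives running coefficients 1,1,2,3,1,1,0,2,1,0,0,0 for degrees 0…11.
Multiplying by (1 + q)^4 gives running coefficients 1,5,12,21,30,32,24,15,14,17,14,6 for degrees 0…11.
Finally multiplying by (1 - q)^3, the product of all factors after the first has coefficients 1,2,0,-1,-2,-7,-3,9,9,-4,-10,1 for degrees 0…11.
[q^11] = 1·1 + 3·(-4) − 2·9 = -29.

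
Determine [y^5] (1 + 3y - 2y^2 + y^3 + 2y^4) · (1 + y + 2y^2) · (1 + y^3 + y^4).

11

(1 + 3y - 2y^2 + y^3 + 2y^4) has coefficients 1,3,-2,1,2 for degrees 0…4.
(1 + y + 2y^2) has coefficients 1,1,2,0,0,0 for degrees 0…5.
Finally multiplying by (1 + y^3 + y^4), the product of all factors after the first has coefficients 1,1,2,1,2,3 for degrees 0…5.
[y^5] = 1·3 + 3·2 − 2·1 + 1·2 + 2·1 = 11.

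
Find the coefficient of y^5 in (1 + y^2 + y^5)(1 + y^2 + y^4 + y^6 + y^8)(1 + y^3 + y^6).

3

(1 + y^2 + y^5) has coefficients 1,0,1,0,0,1 for degrees 0…5.
(1 + y^2 + y^4 + y^6 + y^8) has coefficients 1,0,1,0,1,0 for degrees 0…5.
Finally multiplying by (1 + y^3 + y^6), the product of all factors after the first has coefficients 1,0,1,1,1,1 for degrees 0…5.
[y^5] = 1·1 + 1·1 + 1·1 = 3.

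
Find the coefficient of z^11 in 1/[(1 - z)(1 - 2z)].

4095

Partial fractions give a closed form: a_n = (-1)·1^n + (2)·2^n.
At n = 11: a_11 = 4095.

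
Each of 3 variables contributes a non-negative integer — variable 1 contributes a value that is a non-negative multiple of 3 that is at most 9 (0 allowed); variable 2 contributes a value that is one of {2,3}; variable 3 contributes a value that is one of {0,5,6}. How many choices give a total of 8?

3

The generating function for the choices is (1 + q³ + q⁶ + q⁹)·(q² + q³)·(1 + q⁵ + q⁶); the count is [q⁸].
(1 + q³ + q⁶ + q⁹) has coefficients 1,0,0,1,0,0,1,0,0 for degrees 0…8.
(q² + q³) has coefficients 0,0,1,1,0,0,0,0,0 for degrees 0…8.
Finally multiplying by (1 + q⁵ + q⁶), the product of all factors after the first has coefficients 0,0,1,1,0,0,0,1,2 for degrees 0…8.
[q⁸] = 1·2 + 1·0 + 1·1 = 3.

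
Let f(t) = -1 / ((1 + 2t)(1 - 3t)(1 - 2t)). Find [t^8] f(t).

Partial fractions give a closed form: a_n = (-1/5)·(-2)^n + (-9/5)·3^n + (1)·2^n.
At n = 8: a_8 = -11605.

-11605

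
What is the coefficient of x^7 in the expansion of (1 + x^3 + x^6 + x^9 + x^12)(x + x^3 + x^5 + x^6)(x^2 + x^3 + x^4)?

(1 + x^3 + x^6 + x^9 + x^12) has coefficients 1,0,0,1,0,0,1,0 for degrees 0…7.
(x + x^3 + x^5 + x^6) has coefficients 0,1,0,1,0,1,1,0 for degrees 0…7.
Finally multiplying by (x^2 + x^3 + x^4), the product of all factors after the first has coefficients 0,0,0,1,1,2,1,2 for degrees 0…7.
[x^7] = 1·2 + 1·1 + 1·0 = 3.

3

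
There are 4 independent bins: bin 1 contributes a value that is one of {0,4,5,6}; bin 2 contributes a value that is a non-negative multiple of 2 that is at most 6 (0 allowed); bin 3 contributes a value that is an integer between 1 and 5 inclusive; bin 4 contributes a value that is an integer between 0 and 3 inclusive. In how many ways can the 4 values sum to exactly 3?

4

The generating function for the choices is (1 + x⁴ + x⁵ + x⁶)·(1 + x² + x⁴ + x⁶)·(x + x² + x³ + x⁴ + x⁵)·(1 + x + x² + x³); the count is [x³].
(1 + x⁴ + x⁵ + x⁶) has coefficients 1,0,0,0 for degrees 0…3.
(1 + x² + x⁴ + x⁶) has coefficients 1,0,1,0 for degrees 0…3.
Multiplying by (x + x² + x³ + x⁴ + x⁵) gives running coefficients 0,1,1,2 for degrees 0…3.
Finally multiplying by (1 + x + x² + x³), the product of all factors after the first has coefficients 0,1,2,4 for degrees 0…3.
[x³] = 1·4 = 4.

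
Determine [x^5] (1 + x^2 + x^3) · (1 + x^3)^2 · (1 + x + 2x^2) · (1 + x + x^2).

(1 + x^2 + x^3) has coefficients 1,0,1,1 for degrees 0…3.
(1 + x^3)^2 has coefficients 1,0,0,2,0,0 for degrees 0…5.
Multiplying by (1 + x + 2x^2) gives running coefficients 1,1,2,2,2,4 for degrees 0…5.
Finally multiplying by (1 + x + x^2), the product of all factors after the first has coefficients 1,2,4,5,6,8 for degrees 0…5.
[x^5] = 1·8 + 1·5 + 1·4 = 17.

17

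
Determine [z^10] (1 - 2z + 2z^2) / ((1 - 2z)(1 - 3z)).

The denominator gives the recurrence a_n = 5a_(n−1) − 6a_(n−2) for n ≥ 3; the numerator fixes a_0 = 1, a_1 = 3, a_2 = 11.
Iterating: 1, 3, 11, 37, 119, 373, 1151, 3517, 10679, 32293, 97391, so a_10 = 97391.

97391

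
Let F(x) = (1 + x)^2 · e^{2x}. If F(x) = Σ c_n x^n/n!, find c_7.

The EGF product rule gives c_7 = Σ_{k_1+k_2=7} C(7; k_1,k_2) · ∏ g_i(k_i), where (1+x)^2 gives the falling factorial (2)_k; e^{2x} gives (2)^k.
g_1(k) for k = 0…7: 1, 2, 2, 0, 0, 0, 0, 0.
g_2(k) for k = 0…7: 1, 2, 4, 8, 16, 32, 64, 128.
c_7 = Σ_k C(7,k)·g_1(k)·g_2(7−k) = 1·1·128 + 7·2·64 + 21·2·32 = 128 + 896 + 1344 = 2368.

2368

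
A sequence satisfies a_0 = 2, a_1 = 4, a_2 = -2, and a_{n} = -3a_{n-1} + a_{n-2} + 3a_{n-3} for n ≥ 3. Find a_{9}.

The ordinary generating function has denominator 1 + 3q - q^2 - 3q^3.
Iterating the recurrence: a_0,…,a_{9} = 2, 4, -2, 16, -38, 124, -362, 1096, -3278, 9844.

9844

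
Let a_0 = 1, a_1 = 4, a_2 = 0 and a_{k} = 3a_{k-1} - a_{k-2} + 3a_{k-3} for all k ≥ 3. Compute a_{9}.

1972

The ordinary generating function has denominator 1 - 3z + z^2 - 3z^3.
Iterating the recurrence: a_0,…,a_{9} = 1, 4, 0, -1, 9, 28, 72, 215, 657, 1972.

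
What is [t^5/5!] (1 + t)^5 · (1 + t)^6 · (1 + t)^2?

The EGF product rule gives c_5 = Σ_{k_1+k_2+k_3=5} C(5; k_1,k_2,k_3) · ∏ g_i(k_i), where (1+t)^5 gives the falling factorial (5)_k; (1+t)^6 gives the falling factorial (6)_k; (1+t)^2 gives the falling factorial (2)_k.
g_1(k) for k = 0…5: 1, 5, 20, 60, 120, 120.
g_2(k) for k = 0…5: 1, 6, 30, 120, 360, 720.
g_3(k) for k = 0…5: 1, 2, 2, 0, 0, 0.
First combine the last two factors: h(k) = Σ_j C(k,j)·g_2(j)·g_3(k−j) for k = 0…5: 1, 8, 56, 336, 1680, 6720.
c_5 = Σ_k C(5,k)·g_1(k)·h(5−k) = 1·1·6720 + 5·5·1680 + 10·20·336 + 10·60·56 + 5·120·8 + 1·120·1 = 6720 + 42000 + 67200 + 33600 + 4800 + 120 = 154440.

154440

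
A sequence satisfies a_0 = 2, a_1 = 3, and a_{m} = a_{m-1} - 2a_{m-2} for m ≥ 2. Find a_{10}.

35

The ordinary generating function has denominator 1 - t + 2t^2.
Iterating the recurrence: a_0,…,a_{10} = 2, 3, -1, -7, -5, 9, 19, 1, -37, -39, 35.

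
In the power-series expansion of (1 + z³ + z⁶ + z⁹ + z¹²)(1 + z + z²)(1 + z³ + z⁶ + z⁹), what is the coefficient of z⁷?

(1 + z³ + z⁶ + z⁹ + z¹²) has coefficients 1,0,0,1,0,0,1,0 for degrees 0…7.
(1 + z + z²) has coefficients 1,1,1,0,0,0,0,0 for degrees 0…7.
Finally multiplying by (1 + z³ + z⁶ + z⁹), the product of all factors after the first has coefficients 1,1,1,1,1,1,1,1 for degrees 0…7.
[z⁷] = 1·1 + 1·1 + 1·1 = 3.

3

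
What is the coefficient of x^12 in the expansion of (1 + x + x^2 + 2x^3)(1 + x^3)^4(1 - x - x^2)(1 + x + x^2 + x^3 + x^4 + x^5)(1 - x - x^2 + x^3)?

(1 + x + x^2 + 2x^3) has coefficients 1,1,1,2 for degrees 0…3.
(1 + x^3)^4 has coefficients 1,0,0,4,0,0,6,0,0,4,0,0,1 for degrees 0…12.
Multiplying by (1 - x - x^2) gives running coefficients 1,-1,-1,4,-4,-4,6,-6,-6,4,-4,-4,1 for degrees 0…12.
Multiplying by (1 + x + x^2 + x^3 + x^4 + x^5) gives running coefficients 1,0,-1,3,-1,-5,0,-5,-10,-10,-10,-10,-15 for degrees 0…12.
Finally multiplying by (1 - x - x^2 + x^3), the product of all factors after the first has coefficients 1,-1,-2,5,-3,-8,9,-1,-10,5,5,0,-5 for degrees 0…12.
[x^12] = 1·(-5) + 1·0 + 1·5 + 2·5 = 10.

10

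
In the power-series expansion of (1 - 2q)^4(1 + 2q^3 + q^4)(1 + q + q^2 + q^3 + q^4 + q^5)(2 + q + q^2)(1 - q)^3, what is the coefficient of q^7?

(1 - 2q)^4 has coefficients 1,-8,24,-32,16 for degrees 0…4.
(1 + 2q^3 + q^4) has coefficients 1,0,0,2,1,0,0,0 for degrees 0…7.
Multiplying by (1 + q + q^2 + q^3 + q^4 + q^5) gives running coefficients 1,1,1,3,4,4,3,3 for degrees 0…7.
Multiplying by (2 + q + q^2) gives running coefficients 2,3,4,8,12,15,14,13 for degrees 0…7.
Finally multiplying by (1 - q)^3, the product of all factors after the first has coefficients 2,-3,1,3,-3,-1,-3,4 for degrees 0…7.
[q^7] = 1·4 − 8·(-3) + 24·(-1) − 32·(-3) + 16·3 = 148.

148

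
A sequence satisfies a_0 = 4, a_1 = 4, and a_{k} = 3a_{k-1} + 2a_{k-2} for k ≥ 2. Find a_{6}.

3092

The ordinary generating function has denominator 1 - 3x - 2x^2.
Iterating the recurrence: a_0,…,a_{6} = 4, 4, 20, 68, 244, 868, 3092.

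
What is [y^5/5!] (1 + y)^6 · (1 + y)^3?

The EGF product rule gives c_5 = Σ_{k_1+k_2=5} C(5; k_1,k_2) · ∏ g_i(k_i), where (1+y)^6 gives the falling factorial (6)_k; (1+y)^3 gives the falling factorial (3)_k.
g_1(k) for k = 0…5: 1, 6, 30, 120, 360, 720.
g_2(k) for k = 0…5: 1, 3, 6, 6, 0, 0.
c_5 = Σ_k C(5,k)·g_1(k)·g_2(5−k) = 10·30·6 + 10·120·6 + 5·360·3 + 1·720·1 = 1800 + 7200 + 5400 + 720 = 15120.

15120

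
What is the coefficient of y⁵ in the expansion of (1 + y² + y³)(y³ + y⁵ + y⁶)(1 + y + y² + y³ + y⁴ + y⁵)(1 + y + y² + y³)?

(1 + y² + y³) has coefficients 1,0,1,1 for degrees 0…3.
(y³ + y⁵ + y⁶) has coefficients 0,0,0,1,0,1 for degrees 0…5.
Multiplying by (1 + y + y² + y³ + y⁴ + y⁵) gives running coefficients 0,0,0,1,1,2 for degrees 0…5.
Finally multiplying by (1 + y + y² + y³), the product of all factors after the first has coefficients 0,0,0,1,2,4 for degrees 0…5.
[y⁵] = 1·4 + 1·1 + 1·0 = 5.

5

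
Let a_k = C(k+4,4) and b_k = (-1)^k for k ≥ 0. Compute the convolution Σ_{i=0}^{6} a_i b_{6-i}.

Write out a_i and b_{6-i} for i = 0,…,6 and sum the products.
Σ = 1·1 + 5·(-1) + 15·1 + 35·(-1) + 70·1 + 126·(-1) + 210·1 = 130.

130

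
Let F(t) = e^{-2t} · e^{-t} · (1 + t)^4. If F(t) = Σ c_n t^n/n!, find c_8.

-8991

The EGF product rule gives c_8 = Σ_{k_1+k_2+k_3=8} C(8; k_1,k_2,k_3) · ∏ g_i(k_i), where e^{-2t} gives (-2)^k; e^{-t} gives (-1)^k; (1+t)^4 gives the falling factorial (4)_k.
g_1(k) for k = 0…8: 1, -2, 4, -8, 16, -32, 64, -128, 256.
g_2(k) for k = 0…8: 1, -1, 1, -1, 1, -1, 1, -1, 1.
g_3(k) for k = 0…8: 1, 4, 12, 24, 24, 0, 0, 0, 0.
First combine the last two factors: h(k) = Σ_j C(k,j)·g_2(j)·g_3(k−j) for k = 0…8: 1, 3, 5, -1, -15, 19, 37, -225, 641.
c_8 = Σ_k C(8,k)·g_1(k)·h(8−k) = 1·1·641 + 8·(-2)·(-225) + 28·4·37 + 56·(-8)·19 + 70·16·(-15) + 56·(-32)·(-1) + 28·64·5 + 8·(-128)·3 + 1·256·1 = 641 + 3600 + 4144 − 8512 − 16800 + 1792 + 8960 − 3072 + 256 = -8991.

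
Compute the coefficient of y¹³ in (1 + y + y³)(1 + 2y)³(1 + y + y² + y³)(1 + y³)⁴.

452

(1 + y + y³) has coefficients 1,1,0,1 for degrees 0…3.
(1 + 2y)³ has coefficients 1,6,12,8,0,0,0,0,0,0,0,0,0,0 for degrees 0…13.
Multiplying by (1 + y + y² + y³) gives running coefficients 1,7,19,27,26,20,8,0,0,0,0,0,0,0 for degrees 0…13.
Finally multiplying by (1 + y³)⁴, the product of all factors after the first has coefficients 1,7,19,31,54,96,122,146,194,198,184,196,157,111 for degrees 0…13.
[y¹³] = 1·111 + 1·157 + 1·184 = 452.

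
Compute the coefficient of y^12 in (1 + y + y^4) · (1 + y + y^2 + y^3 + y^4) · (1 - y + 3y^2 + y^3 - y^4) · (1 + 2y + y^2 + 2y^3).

4

(1 + y + y^4) has coefficients 1,1,0,0,1 for degrees 0…4.
(1 + y + y^2 + y^3 + y^4) has coefficients 1,1,1,1,1,0,0,0,0,0,0,0,0 for degrees 0…12.
Multiplying by (1 - y + 3y^2 + y^3 - y^4) gives running coefficients 1,0,3,4,3,2,3,0,-1,0,0,0,0 for degrees 0…12.
Finally multiplying by (1 + 2y + y^2 + 2y^3), the product of all factors after the first has coefficients 1,2,4,12,14,18,18,14,6,4,-1,-2,0 for degrees 0…12.
[y^12] = 1·0 + 1·(-2) + 1·6 = 4.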